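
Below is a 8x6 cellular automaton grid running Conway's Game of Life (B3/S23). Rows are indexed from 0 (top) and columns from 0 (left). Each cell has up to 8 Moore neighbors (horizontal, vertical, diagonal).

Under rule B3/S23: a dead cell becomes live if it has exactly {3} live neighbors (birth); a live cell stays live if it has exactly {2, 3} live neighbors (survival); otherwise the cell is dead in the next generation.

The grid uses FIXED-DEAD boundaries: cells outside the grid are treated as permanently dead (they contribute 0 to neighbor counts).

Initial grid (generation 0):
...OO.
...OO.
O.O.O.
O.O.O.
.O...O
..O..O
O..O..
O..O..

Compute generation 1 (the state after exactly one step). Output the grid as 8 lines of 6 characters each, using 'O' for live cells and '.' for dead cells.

Answer: ...OO.
..O..O
..O.OO
O.O.OO
.OOOOO
.OO.O.
.OOOO.
......

Derivation:
Simulating step by step:
Generation 0 (given above): 18 live cells
Generation 1: 23 live cells
(generation 1 grid is the final answer)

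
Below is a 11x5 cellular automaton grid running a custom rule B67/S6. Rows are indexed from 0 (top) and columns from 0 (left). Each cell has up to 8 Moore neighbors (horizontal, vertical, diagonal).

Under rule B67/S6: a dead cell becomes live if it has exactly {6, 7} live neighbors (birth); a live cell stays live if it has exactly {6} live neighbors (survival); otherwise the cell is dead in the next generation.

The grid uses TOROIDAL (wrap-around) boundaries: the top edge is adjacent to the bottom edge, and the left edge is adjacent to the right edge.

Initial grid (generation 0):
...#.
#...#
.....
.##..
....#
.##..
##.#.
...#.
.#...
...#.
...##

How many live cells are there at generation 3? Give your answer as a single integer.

Answer: 0

Derivation:
Simulating step by step:
Generation 0 (given above): 16 live cells
Generation 1: 0 live cells
.....
.....
.....
.....
.....
.....
.....
.....
.....
.....
.....
Generation 2: 0 live cells
.....
.....
.....
.....
.....
.....
.....
.....
.....
.....
.....
Generation 3: 0 live cells
.....
.....
.....
.....
.....
.....
.....
.....
.....
.....
.....
Population at generation 3: 0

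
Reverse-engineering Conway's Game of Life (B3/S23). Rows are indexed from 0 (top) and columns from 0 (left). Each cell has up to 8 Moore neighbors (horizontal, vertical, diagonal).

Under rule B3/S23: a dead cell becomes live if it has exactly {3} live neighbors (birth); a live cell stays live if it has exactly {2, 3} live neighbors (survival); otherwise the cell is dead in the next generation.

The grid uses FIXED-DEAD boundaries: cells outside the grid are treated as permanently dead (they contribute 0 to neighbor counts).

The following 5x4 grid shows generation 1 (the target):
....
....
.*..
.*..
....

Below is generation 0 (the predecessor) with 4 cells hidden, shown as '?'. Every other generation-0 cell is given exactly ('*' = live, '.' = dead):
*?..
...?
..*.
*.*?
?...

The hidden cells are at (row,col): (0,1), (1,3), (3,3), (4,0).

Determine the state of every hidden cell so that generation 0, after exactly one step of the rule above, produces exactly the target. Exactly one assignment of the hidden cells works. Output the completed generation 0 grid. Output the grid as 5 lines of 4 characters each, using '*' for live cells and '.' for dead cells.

Hidden generation-0 cells (in order): (0,1), (1,3), (3,3), (4,0).
A hidden cell only influences target cells in its own 3x3 neighborhood. Try each of the 2^4 = 16 assignments, step the completed generation 0 forward once under B3/S23, and compare with the target:
  (0,1)=. (1,3)=. (3,3)=. (4,0)=. -> step reproduces the target at every cell -> ACCEPT
  (0,1)=. (1,3)=. (3,3)=. (4,0)=* -> step gives (3,1)='.' but target has '*' -> reject
  (0,1)=. (1,3)=. (3,3)=* (4,0)=. -> step gives (2,2)='*' but target has '.' -> reject
  (0,1)=. (1,3)=. (3,3)=* (4,0)=* -> step gives (2,2)='*' but target has '.' -> reject
  (0,1)=. (1,3)=* (3,3)=. (4,0)=. -> step gives (2,2)='*' but target has '.' -> reject
  (0,1)=. (1,3)=* (3,3)=. (4,0)=* -> step gives (2,2)='*' but target has '.' -> reject
  (0,1)=. (1,3)=* (3,3)=* (4,0)=. -> step gives (2,2)='*' but target has '.' -> reject
  (0,1)=. (1,3)=* (3,3)=* (4,0)=* -> step gives (2,2)='*' but target has '.' -> reject
  (0,1)=* (1,3)=. (3,3)=. (4,0)=. -> step gives (1,1)='*' but target has '.' -> reject
  (0,1)=* (1,3)=. (3,3)=. (4,0)=* -> step gives (1,1)='*' but target has '.' -> reject
  (0,1)=* (1,3)=. (3,3)=* (4,0)=. -> step gives (1,1)='*' but target has '.' -> reject
  (0,1)=* (1,3)=. (3,3)=* (4,0)=* -> step gives (1,1)='*' but target has '.' -> reject
  (0,1)=* (1,3)=* (3,3)=. (4,0)=. -> step gives (1,1)='*' but target has '.' -> reject
  (0,1)=* (1,3)=* (3,3)=. (4,0)=* -> step gives (1,1)='*' but target has '.' -> reject
  (0,1)=* (1,3)=* (3,3)=* (4,0)=. -> step gives (1,1)='*' but target has '.' -> reject
  (0,1)=* (1,3)=* (3,3)=* (4,0)=* -> step gives (1,1)='*' but target has '.' -> reject
Unique solution: (0,1)=dead, (1,3)=dead, (3,3)=dead, (4,0)=dead.
Check: live-neighbor counts of every cell in the completed generation 0:
0100
1211
1312
0312
1211
Applying B3/S23 to generation 0 with these counts gives:
....
....
.*..
.*..
....
which matches the target exactly.

Answer: *...
....
..*.
*.*.
....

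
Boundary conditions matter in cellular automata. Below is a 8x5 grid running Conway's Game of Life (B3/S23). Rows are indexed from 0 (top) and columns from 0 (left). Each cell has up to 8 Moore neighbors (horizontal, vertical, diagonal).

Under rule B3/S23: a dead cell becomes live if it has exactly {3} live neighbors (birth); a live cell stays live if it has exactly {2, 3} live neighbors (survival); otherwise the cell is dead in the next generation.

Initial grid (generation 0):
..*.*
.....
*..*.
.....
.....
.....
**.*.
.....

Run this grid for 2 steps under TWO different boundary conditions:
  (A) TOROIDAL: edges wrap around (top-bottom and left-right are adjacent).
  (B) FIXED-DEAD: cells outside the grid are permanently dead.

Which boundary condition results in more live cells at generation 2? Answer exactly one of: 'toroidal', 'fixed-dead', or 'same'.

Answer: toroidal

Derivation:
Under TOROIDAL boundary, generation 2:
.*...
.....
.....
.....
.....
.....
*****
*****
Population = 11

Under FIXED-DEAD boundary, generation 2:
.....
.....
.....
.....
.....
.....
.....
.....
Population = 0

Comparison: toroidal=11, fixed-dead=0 -> toroidal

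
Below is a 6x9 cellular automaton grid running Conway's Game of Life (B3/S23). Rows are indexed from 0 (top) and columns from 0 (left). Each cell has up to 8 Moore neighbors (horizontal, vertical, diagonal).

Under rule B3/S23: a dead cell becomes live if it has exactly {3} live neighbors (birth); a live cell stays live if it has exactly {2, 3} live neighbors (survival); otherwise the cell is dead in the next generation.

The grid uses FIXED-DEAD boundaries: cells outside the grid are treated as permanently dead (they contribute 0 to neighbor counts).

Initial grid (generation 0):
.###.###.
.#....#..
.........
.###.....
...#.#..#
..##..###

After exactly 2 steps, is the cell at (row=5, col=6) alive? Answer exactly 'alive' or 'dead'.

Simulating step by step:
Generation 0 (given above): 19 live cells
Generation 1: 22 live cells
.##..###.
.#...###.
.#.......
..###....
.#....#.#
..###.###
Generation 2: 24 live cells
.##..#.#.
##...#.#.
.#.####..
.###.....
.#....#.#
..##.##.#

Cell (5,6) at generation 2: 1 -> alive

Answer: alive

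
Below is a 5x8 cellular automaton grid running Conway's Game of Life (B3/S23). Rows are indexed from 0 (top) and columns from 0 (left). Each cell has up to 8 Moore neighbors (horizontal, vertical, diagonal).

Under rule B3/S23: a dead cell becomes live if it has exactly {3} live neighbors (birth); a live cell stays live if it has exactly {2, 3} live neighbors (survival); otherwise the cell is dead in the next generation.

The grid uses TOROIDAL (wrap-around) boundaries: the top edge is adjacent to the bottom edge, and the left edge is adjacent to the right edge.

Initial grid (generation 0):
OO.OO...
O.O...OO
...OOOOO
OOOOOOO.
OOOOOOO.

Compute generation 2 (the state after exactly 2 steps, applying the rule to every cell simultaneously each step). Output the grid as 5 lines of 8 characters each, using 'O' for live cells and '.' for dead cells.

Answer: ........
........
........
........
........

Derivation:
Simulating step by step:
Generation 0 (given above): 27 live cells
Generation 1: 2 live cells
........
..O.....
........
........
......O.
Generation 2: 0 live cells
(generation 2 grid is the final answer)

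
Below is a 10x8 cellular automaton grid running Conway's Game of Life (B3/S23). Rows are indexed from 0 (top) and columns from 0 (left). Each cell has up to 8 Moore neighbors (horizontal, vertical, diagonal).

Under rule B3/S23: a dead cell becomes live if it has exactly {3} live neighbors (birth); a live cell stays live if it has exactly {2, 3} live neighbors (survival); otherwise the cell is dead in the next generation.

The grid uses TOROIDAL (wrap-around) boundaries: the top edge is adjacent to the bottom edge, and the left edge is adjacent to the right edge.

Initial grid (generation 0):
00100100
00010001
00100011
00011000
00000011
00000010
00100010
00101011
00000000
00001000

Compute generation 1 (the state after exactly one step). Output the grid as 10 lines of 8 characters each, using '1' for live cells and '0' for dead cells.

Answer: 00011000
00110001
00101011
00010100
00000111
00000110
00010010
00010111
00010100
00000000

Derivation:
Simulating step by step:
Generation 0 (given above): 19 live cells
Generation 1: 24 live cells
(generation 1 grid is the final answer)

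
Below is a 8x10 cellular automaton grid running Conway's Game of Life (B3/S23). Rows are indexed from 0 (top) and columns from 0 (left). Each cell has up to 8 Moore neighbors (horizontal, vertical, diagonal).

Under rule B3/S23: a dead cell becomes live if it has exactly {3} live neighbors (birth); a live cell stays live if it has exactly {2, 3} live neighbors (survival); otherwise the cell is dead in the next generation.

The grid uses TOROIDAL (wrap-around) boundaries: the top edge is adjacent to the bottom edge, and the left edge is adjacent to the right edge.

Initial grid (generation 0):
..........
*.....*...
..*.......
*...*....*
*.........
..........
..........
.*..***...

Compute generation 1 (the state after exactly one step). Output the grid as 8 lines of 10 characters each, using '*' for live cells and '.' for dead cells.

Answer: ......*...
..........
**.......*
**.......*
*........*
..........
.....*....
.....*....

Derivation:
Simulating step by step:
Generation 0 (given above): 11 live cells
Generation 1: 11 live cells
(generation 1 grid is the final answer)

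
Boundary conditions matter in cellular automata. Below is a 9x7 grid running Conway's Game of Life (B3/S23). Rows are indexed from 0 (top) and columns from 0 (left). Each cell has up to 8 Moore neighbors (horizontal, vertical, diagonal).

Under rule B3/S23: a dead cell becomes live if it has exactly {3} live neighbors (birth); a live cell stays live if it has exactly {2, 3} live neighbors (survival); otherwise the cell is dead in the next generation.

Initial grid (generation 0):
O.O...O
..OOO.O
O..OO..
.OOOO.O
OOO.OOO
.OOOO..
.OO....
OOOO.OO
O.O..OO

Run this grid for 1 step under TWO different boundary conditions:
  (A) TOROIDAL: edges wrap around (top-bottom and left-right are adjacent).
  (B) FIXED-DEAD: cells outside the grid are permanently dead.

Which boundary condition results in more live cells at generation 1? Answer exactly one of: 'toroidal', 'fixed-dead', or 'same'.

Under TOROIDAL boundary, generation 1:
..O.O..
..O.O.O
O.....O
.......
......O
....O.O
.....OO
...OOO.
....O..
Population = 16

Under FIXED-DEAD boundary, generation 1:
.OO..O.
..O.O..
.......
......O
O.....O
....O..
.....O.
O..OOOO
O.OOOOO
Population = 21

Comparison: toroidal=16, fixed-dead=21 -> fixed-dead

Answer: fixed-dead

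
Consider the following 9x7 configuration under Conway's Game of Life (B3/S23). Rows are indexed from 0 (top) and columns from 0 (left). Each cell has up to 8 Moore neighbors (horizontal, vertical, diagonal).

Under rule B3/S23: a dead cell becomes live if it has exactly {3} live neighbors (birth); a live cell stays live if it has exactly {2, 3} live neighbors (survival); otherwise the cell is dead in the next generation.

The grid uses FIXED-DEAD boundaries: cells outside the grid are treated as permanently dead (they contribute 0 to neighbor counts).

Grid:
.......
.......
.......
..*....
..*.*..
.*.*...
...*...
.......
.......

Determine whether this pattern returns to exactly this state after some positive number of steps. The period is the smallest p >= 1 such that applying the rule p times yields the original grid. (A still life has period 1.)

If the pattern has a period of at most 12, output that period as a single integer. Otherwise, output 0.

Simulating and comparing each generation to the original:
Gen 0 (original, given above): 6 live cells
Gen 1: 6 live cells, differs from original
Gen 2: 6 live cells, MATCHES original -> period = 2

Answer: 2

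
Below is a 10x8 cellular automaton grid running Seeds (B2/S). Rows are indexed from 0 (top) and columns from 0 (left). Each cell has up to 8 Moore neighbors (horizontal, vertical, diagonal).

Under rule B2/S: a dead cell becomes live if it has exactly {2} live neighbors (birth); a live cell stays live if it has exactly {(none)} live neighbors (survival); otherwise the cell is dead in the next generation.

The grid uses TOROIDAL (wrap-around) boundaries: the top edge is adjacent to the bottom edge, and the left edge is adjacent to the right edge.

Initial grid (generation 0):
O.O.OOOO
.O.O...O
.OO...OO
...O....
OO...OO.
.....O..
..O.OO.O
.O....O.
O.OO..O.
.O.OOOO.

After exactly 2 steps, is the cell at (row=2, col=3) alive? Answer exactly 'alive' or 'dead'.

Simulating step by step:
Generation 0 (given above): 34 live cells
Generation 1: 9 live cells
........
........
....O...
....O...
..O....O
..OO....
OO.O....
........
........
........
Generation 2: 11 live cells
........
........
...O.O..
.....O..
.O..O...
....O..O
....O...
OOO.....
........
........

Cell (2,3) at generation 2: 1 -> alive

Answer: alive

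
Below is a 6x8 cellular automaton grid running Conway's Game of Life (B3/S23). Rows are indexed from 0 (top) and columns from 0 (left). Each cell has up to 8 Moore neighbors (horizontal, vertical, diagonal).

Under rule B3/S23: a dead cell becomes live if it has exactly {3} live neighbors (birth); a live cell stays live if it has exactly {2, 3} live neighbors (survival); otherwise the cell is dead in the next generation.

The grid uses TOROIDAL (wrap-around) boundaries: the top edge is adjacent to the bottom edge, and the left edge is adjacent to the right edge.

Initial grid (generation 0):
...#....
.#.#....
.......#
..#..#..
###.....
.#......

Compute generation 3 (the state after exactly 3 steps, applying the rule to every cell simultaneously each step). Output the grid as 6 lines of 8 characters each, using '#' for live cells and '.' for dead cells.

Answer: ##......
..#.....
..##....
........
#.##...#
..#....#

Derivation:
Simulating step by step:
Generation 0 (given above): 10 live cells
Generation 1: 8 live cells
........
..#.....
..#.....
#.#.....
#.#.....
##......
Generation 2: 10 live cells
.#......
........
..##....
..##....
#.#....#
##......
Generation 3: 11 live cells
(generation 3 grid is the final answer)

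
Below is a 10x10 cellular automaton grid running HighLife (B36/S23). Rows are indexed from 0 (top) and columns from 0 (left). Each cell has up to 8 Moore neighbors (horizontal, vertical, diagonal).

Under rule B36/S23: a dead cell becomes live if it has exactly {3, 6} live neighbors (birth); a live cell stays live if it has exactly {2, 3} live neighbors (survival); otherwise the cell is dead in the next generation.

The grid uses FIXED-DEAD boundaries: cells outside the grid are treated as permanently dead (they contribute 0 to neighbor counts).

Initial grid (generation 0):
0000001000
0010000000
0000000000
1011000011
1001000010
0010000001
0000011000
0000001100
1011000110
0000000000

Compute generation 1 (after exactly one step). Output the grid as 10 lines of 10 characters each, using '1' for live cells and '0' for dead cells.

Answer: 0000000000
0000000000
0111000000
0111000011
0001000010
0000000000
0000011100
0000010010
0000001110
0000000000

Derivation:
Simulating step by step:
Generation 0 (given above): 21 live cells
Generation 1: 18 live cells
(generation 1 grid is the final answer)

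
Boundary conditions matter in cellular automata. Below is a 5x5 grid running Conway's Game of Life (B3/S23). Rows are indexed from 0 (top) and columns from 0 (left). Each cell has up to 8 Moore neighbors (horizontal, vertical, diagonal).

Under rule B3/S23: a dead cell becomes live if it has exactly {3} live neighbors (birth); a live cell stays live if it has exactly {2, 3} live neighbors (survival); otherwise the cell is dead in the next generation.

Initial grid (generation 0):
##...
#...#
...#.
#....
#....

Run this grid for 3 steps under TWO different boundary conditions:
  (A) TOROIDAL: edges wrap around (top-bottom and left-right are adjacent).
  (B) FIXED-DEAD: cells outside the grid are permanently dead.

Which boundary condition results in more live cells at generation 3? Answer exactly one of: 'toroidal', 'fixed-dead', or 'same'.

Answer: toroidal

Derivation:
Under TOROIDAL boundary, generation 3:
.#..#
.##..
.....
....#
#...#
Population = 7

Under FIXED-DEAD boundary, generation 3:
##...
##...
.....
.....
.....
Population = 4

Comparison: toroidal=7, fixed-dead=4 -> toroidal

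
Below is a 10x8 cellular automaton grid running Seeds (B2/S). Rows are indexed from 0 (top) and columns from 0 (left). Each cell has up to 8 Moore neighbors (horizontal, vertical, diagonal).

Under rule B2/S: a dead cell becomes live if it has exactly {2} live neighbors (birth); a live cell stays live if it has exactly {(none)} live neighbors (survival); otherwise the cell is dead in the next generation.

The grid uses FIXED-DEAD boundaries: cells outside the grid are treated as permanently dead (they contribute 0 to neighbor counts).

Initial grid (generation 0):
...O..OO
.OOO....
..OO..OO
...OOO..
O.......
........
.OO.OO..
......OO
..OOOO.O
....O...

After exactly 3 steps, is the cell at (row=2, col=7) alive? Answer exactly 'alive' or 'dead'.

Simulating step by step:
Generation 0 (given above): 26 live cells
Generation 1: 16 live cells
.O..O...
.....O..
........
.O.....O
...O.O..
O.OOOO..
...O...O
........
........
..O...O.
Generation 2: 11 live cells
.....O..
....O...
......O.
..O.O.O.
O.......
.O......
.O...OO.
........
........
........
Generation 3: 17 live cells
....O...
......O.
....O..O
.O.O...O
..OO.O..
..O..OO.
O.O.....
.....OO.
........
........

Cell (2,7) at generation 3: 1 -> alive

Answer: alive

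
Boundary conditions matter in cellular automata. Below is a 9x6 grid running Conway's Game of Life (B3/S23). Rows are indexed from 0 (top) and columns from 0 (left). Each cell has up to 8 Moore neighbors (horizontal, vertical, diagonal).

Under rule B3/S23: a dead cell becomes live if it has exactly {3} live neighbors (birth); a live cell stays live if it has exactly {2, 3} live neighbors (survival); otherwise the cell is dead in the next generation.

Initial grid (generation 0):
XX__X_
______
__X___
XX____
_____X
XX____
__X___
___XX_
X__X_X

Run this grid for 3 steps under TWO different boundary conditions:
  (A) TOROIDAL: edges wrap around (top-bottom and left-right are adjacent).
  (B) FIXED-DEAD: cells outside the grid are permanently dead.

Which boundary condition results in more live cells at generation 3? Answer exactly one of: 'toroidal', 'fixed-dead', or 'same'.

Answer: same

Derivation:
Under TOROIDAL boundary, generation 3:
__X___
XX_X__
______
XXX___
_____X
X____X
_____X
______
____X_
Population = 12

Under FIXED-DEAD boundary, generation 3:
______
_X____
_X____
_X____
______
______
XXX___
_X__XX
__XXX_
Population = 12

Comparison: toroidal=12, fixed-dead=12 -> same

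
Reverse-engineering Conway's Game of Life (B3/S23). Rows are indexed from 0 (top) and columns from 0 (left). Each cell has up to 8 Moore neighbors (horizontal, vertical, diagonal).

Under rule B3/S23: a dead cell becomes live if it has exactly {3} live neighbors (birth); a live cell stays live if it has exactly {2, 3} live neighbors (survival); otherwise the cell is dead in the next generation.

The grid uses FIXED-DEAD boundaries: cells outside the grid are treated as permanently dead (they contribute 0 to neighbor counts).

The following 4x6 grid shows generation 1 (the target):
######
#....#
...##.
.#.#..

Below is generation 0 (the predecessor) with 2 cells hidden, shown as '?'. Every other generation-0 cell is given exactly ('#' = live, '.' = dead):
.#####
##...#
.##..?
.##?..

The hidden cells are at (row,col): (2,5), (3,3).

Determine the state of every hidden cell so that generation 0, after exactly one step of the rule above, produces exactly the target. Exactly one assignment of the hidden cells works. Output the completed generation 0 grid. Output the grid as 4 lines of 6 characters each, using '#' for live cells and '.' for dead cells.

Hidden generation-0 cells (in order): (2,5), (3,3).
A hidden cell only influences target cells in its own 3x3 neighborhood. Try each of the 2^2 = 4 assignments, step the completed generation 0 forward once under B3/S23, and compare with the target:
  (2,5)=. (3,3)=. -> step gives (2,3)='.' but target has '#' -> reject
  (2,5)=. (3,3)=# -> step gives (2,4)='.' but target has '#' -> reject
  (2,5)=# (3,3)=. -> step gives (2,3)='.' but target has '#' -> reject
  (2,5)=# (3,3)=# -> step reproduces the target at every cell -> ACCEPT
Unique solution: (2,5)=live, (3,3)=live.
Check: live-neighbor counts of every cell in the completed generation 0:
333232
356453
455331
234221
Applying B3/S23 to generation 0 with these counts gives:
######
#....#
...##.
.#.#..
which matches the target exactly.

Answer: .#####
##...#
.##..#
.###..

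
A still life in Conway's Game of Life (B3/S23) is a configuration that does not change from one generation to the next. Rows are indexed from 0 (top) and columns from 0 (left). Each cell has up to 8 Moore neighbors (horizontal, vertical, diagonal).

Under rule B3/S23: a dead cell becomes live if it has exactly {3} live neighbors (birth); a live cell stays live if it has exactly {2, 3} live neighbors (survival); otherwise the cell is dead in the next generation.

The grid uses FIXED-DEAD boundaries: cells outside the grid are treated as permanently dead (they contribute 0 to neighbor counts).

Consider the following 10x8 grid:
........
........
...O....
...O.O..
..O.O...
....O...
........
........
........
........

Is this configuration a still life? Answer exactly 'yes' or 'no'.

Answer: no

Derivation:
Compute generation 1 and compare to generation 0 (given above):
Generation 1:
........
........
....O...
..OO....
....OO..
...O....
........
........
........
........
Cell (2,3) differs: gen0=1 vs gen1=0 -> NOT a still life.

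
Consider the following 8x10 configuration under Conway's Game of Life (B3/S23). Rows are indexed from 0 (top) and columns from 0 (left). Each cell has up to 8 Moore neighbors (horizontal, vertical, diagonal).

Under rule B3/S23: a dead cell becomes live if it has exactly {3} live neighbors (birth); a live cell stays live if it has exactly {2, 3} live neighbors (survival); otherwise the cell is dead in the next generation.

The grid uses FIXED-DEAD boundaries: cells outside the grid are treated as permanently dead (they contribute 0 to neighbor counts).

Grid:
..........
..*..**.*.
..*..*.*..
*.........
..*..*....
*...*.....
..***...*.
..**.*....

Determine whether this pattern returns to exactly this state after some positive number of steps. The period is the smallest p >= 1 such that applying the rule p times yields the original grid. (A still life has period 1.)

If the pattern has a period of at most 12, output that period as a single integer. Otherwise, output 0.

Simulating and comparing each generation to the original:
Gen 0 (original, given above): 19 live cells
Gen 1: 17 live cells, differs from original
Gen 2: 20 live cells, differs from original
Gen 3: 20 live cells, differs from original
Gen 4: 20 live cells, differs from original
Gen 5: 25 live cells, differs from original
Gen 6: 18 live cells, differs from original
Gen 7: 21 live cells, differs from original
Gen 8: 20 live cells, differs from original
Gen 9: 20 live cells, differs from original
Gen 10: 20 live cells, differs from original
Gen 11: 23 live cells, differs from original
Gen 12: 19 live cells, differs from original
No period found within 12 steps.

Answer: 0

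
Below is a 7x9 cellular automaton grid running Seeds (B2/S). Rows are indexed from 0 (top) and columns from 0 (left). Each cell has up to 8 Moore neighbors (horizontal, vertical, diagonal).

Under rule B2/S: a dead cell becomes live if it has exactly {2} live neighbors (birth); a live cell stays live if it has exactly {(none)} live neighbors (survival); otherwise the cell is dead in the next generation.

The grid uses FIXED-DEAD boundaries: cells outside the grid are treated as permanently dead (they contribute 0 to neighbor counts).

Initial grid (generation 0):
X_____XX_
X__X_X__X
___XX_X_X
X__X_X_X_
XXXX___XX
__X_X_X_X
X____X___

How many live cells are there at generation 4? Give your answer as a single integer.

Simulating step by step:
Generation 0 (given above): 27 live cells
Generation 1: 13 live cells
_X__XX__X
_XX______
XX_______
_________
_________
_________
_X_XX_XX_
Generation 2: 15 live cells
X__X_____
___XXX___
_________
XX_______
_________
__XXXXXX_
__X__X___
Generation 3: 13 live cells
__X__X___
__X______
XXXX_X___
_________
X______X_
_X_______
_X_____X_
Generation 4: 16 live cells
_X_X_____
X____XX__
____X____
___XX_X__
_X_______
__X___XXX
X_X______
Population at generation 4: 16

Answer: 16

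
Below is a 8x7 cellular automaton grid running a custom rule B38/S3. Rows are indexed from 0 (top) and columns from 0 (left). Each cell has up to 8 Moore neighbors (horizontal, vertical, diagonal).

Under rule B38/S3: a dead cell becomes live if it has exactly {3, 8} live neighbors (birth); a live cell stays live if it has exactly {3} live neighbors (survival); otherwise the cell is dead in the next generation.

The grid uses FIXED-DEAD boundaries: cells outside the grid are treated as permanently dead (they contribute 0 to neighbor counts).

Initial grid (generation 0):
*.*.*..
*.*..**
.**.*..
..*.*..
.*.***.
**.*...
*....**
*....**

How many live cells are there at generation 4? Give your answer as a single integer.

Answer: 1

Derivation:
Simulating step by step:
Generation 0 (given above): 25 live cells
Generation 1: 17 live cells
...*.*.
..*.**.
..*....
.......
**.....
**....*
*...***
.....**
Generation 2: 8 live cells
.......
....*..
...*...
.*.....
**.....
.......
.*.....
....*.*
Generation 3: 4 live cells
.......
.......
.......
*.*....
.......
**.....
.......
.......
Generation 4: 1 live cells
.......
.......
.......
.......
*......
.......
.......
.......
Population at generation 4: 1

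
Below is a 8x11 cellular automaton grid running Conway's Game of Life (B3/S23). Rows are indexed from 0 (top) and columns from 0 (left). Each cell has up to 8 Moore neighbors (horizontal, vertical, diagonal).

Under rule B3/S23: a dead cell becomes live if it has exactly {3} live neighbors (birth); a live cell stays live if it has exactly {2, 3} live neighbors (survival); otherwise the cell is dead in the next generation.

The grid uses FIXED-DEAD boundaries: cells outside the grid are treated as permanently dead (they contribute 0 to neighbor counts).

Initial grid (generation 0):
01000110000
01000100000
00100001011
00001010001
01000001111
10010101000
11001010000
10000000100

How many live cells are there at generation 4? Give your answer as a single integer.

Answer: 14

Derivation:
Simulating step by step:
Generation 0 (given above): 27 live cells
Generation 1: 30 live cells
00000110000
01100100000
00000110011
00000010000
00001101111
10101101010
11001111000
11000000000
Generation 2: 23 live cells
00000110000
00001000000
00000110000
00001000000
00011001011
10000000011
00111001100
11000110000
Generation 3: 31 live cells
00000100000
00001000000
00001100000
00011010000
00011000111
00100001001
10111111110
01111111000
Generation 4: 14 live cells
00000000000
00001000000
00000000000
00000000010
00101101111
01100000001
00000000010
01000000000
Population at generation 4: 14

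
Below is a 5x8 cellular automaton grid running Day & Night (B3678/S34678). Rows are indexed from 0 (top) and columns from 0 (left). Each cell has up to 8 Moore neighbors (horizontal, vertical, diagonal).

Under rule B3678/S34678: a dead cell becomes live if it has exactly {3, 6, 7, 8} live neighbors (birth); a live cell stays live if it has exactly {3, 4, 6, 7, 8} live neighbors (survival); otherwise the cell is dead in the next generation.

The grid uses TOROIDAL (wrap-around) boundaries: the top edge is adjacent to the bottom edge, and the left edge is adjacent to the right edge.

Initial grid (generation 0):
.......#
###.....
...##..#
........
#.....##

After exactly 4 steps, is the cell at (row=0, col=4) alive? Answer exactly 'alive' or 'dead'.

Simulating step by step:
Generation 0 (given above): 10 live cells
Generation 1: 11 live cells
......##
#..#...#
###.....
#.....#.
.......#
Generation 2: 11 live cells
......##
#.#...##
##......
#.......
#......#
Generation 3: 11 live cells
.#....##
#.....#.
##......
#.......
#.....##
Generation 4: 10 live cells
.....###
#.......
##......
#.......
##....#.

Cell (0,4) at generation 4: 0 -> dead

Answer: dead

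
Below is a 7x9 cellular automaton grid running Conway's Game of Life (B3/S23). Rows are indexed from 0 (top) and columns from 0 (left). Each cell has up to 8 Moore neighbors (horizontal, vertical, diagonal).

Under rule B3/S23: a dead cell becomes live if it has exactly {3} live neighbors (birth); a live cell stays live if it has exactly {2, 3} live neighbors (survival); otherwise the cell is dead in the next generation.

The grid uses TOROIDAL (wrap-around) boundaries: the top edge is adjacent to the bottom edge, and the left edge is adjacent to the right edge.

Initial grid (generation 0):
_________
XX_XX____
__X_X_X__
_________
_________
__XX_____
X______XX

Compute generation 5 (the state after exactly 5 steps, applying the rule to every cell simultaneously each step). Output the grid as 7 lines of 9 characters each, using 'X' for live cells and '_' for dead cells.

Answer: _X_____XX
X_______X
_________
_________
_________
_________
X________

Derivation:
Simulating step by step:
Generation 0 (given above): 12 live cells
Generation 1: 12 live cells
_X_______
_XXXXX___
_XX_XX___
_________
_________
________X
________X
Generation 2: 9 live cells
XX_XX____
X____X___
_X___X___
_________
_________
_________
X________
Generation 3: 9 live cells
XX__X___X
X_X__X___
_________
_________
_________
_________
XX_______
Generation 4: 6 live cells
__X_____X
X_______X
_________
_________
_________
_________
_X______X
Generation 5: 6 live cells
(generation 5 grid is the final answer)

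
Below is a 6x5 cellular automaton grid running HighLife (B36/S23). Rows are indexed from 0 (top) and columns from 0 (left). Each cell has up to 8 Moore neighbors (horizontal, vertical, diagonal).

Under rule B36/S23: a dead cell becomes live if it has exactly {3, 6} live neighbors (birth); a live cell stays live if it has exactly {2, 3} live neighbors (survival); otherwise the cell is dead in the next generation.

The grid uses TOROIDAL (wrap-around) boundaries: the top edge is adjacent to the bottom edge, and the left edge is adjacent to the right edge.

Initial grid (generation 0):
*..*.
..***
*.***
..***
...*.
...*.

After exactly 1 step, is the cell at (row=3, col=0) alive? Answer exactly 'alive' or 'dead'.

Answer: alive

Derivation:
Simulating step by step:
Generation 0 (given above): 14 live cells
Generation 1: 5 live cells
.....
.....
*....
**...
.....
..**.

Cell (3,0) at generation 1: 1 -> alive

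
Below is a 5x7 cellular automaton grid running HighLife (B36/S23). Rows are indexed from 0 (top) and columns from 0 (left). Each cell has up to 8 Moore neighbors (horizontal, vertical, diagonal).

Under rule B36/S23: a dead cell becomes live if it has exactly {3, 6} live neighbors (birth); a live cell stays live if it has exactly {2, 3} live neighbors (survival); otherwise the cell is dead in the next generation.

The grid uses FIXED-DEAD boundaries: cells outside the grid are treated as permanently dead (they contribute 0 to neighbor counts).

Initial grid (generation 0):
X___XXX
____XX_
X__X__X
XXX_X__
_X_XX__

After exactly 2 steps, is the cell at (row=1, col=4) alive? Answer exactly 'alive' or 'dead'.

Answer: alive

Derivation:
Simulating step by step:
Generation 0 (given above): 16 live cells
Generation 1: 13 live cells
____X_X
___X___
X_XX___
X___XX_
XX_XX__
Generation 2: 13 live cells
_______
__XXX__
_XXX___
X____X_
XX_XXX_

Cell (1,4) at generation 2: 1 -> alive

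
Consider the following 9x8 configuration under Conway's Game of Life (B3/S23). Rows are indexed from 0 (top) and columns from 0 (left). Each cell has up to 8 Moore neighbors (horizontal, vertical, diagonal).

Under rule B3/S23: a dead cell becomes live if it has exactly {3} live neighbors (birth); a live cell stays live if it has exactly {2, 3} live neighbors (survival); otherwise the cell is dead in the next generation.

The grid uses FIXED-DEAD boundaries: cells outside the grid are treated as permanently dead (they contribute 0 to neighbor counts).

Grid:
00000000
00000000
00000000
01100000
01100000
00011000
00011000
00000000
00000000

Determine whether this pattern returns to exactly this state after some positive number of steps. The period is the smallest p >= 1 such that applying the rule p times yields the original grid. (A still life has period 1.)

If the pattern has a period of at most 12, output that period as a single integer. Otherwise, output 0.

Answer: 2

Derivation:
Simulating and comparing each generation to the original:
Gen 0 (original, given above): 8 live cells
Gen 1: 6 live cells, differs from original
Gen 2: 8 live cells, MATCHES original -> period = 2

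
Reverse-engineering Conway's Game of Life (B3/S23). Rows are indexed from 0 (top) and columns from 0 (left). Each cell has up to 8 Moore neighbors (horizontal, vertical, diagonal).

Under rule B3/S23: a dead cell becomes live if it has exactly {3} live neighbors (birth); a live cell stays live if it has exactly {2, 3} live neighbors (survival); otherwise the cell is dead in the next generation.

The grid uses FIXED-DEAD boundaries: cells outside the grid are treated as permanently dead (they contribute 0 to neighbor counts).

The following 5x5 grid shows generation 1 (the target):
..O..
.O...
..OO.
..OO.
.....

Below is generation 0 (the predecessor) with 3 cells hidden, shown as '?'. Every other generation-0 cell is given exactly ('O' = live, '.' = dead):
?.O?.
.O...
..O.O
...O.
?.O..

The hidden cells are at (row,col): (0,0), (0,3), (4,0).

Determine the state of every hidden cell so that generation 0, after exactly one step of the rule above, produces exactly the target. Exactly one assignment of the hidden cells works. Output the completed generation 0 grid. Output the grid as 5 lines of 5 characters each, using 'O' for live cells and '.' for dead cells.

Answer: ..OO.
.O...
..O.O
...O.
..O..

Derivation:
Hidden generation-0 cells (in order): (0,0), (0,3), (4,0).
A hidden cell only influences target cells in its own 3x3 neighborhood. Try each of the 2^3 = 8 assignments, step the completed generation 0 forward once under B3/S23, and compare with the target:
  (0,0)=. (0,3)=. (4,0)=. -> step gives (0,2)='.' but target has 'O' -> reject
  (0,0)=. (0,3)=. (4,0)=O -> step gives (0,2)='.' but target has 'O' -> reject
  (0,0)=. (0,3)=O (4,0)=. -> step reproduces the target at every cell -> ACCEPT
  (0,0)=. (0,3)=O (4,0)=O -> step gives (3,1)='O' but target has '.' -> reject
  (0,0)=O (0,3)=. (4,0)=. -> step gives (0,1)='O' but target has '.' -> reject
  (0,0)=O (0,3)=. (4,0)=O -> step gives (0,1)='O' but target has '.' -> reject
  (0,0)=O (0,3)=O (4,0)=. -> step gives (0,1)='O' but target has '.' -> reject
  (0,0)=O (0,3)=O (4,0)=O -> step gives (0,1)='O' but target has '.' -> reject
Unique solution: (0,0)=dead, (0,3)=live, (4,0)=dead.
Check: live-neighbor counts of every cell in the completed generation 0:
12211
12442
12231
02332
01121
Applying B3/S23 to generation 0 with these counts gives:
..O..
.O...
..OO.
..OO.
.....
which matches the target exactly.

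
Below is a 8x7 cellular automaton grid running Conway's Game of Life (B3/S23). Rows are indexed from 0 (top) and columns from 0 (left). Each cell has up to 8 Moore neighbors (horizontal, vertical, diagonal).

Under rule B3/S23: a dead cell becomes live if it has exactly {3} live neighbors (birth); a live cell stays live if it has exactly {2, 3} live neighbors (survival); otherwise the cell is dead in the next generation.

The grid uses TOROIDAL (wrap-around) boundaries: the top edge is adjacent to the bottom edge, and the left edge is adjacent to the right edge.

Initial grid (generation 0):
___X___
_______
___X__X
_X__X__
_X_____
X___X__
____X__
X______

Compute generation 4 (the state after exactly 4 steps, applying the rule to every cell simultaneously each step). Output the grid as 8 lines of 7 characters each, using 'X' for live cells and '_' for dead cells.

Answer: _______
_______
_______
XX_____
XX_____
_______
_______
_______

Derivation:
Simulating step by step:
Generation 0 (given above): 10 live cells
Generation 1: 4 live cells
_______
_______
_______
X_X____
XX_____
_______
_______
_______
Generation 2: 3 live cells
_______
_______
_______
X______
XX_____
_______
_______
_______
Generation 3: 4 live cells
_______
_______
_______
XX_____
XX_____
_______
_______
_______
Generation 4: 4 live cells
(generation 4 grid is the final answer)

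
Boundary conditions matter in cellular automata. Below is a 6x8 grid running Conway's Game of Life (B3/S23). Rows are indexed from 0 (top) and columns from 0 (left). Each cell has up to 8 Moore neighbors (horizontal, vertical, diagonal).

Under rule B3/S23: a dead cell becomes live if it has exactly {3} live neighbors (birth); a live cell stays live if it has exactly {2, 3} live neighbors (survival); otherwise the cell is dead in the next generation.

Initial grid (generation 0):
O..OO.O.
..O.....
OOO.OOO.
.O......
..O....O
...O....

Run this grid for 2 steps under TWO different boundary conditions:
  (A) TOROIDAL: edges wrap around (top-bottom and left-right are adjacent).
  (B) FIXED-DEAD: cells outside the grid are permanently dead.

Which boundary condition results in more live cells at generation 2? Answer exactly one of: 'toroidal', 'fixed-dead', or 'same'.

Under TOROIDAL boundary, generation 2:
....OO.O
.....O.O
O.OO.O..
.O.O.OOO
..O..O.O
.O..O...
Population = 19

Under FIXED-DEAD boundary, generation 2:
........
..O.O...
O.OO.O..
...O.OO.
........
........
Population = 9

Comparison: toroidal=19, fixed-dead=9 -> toroidal

Answer: toroidal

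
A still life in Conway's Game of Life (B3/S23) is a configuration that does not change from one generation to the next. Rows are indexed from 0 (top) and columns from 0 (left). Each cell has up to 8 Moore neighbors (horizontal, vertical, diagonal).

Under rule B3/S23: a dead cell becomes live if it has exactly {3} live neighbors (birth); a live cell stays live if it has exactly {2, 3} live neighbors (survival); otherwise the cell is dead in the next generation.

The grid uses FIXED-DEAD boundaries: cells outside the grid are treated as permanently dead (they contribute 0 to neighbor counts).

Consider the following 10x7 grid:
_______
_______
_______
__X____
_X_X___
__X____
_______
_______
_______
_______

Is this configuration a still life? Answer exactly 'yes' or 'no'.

Answer: yes

Derivation:
Compute generation 1 and compare to generation 0 (given above):
Generation 1:
_______
_______
_______
__X____
_X_X___
__X____
_______
_______
_______
_______
The grids are IDENTICAL -> still life.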